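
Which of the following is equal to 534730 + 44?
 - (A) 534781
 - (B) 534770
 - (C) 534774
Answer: C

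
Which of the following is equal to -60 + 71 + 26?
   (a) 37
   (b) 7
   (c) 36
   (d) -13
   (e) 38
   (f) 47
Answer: a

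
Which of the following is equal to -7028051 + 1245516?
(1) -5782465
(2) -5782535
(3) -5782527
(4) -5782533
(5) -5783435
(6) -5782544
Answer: 2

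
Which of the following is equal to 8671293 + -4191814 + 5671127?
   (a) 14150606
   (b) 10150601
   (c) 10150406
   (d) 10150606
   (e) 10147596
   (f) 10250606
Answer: d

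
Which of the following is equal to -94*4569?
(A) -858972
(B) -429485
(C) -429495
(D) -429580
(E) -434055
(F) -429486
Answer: F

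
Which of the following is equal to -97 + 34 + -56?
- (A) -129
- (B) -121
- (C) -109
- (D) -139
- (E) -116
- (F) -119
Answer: F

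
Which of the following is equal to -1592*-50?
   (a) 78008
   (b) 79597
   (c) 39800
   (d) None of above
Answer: d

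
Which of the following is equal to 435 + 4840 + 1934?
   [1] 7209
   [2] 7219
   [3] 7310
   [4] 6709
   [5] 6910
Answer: 1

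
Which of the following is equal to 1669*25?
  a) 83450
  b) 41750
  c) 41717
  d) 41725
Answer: d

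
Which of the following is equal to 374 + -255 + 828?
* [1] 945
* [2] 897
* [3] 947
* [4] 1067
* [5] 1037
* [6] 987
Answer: 3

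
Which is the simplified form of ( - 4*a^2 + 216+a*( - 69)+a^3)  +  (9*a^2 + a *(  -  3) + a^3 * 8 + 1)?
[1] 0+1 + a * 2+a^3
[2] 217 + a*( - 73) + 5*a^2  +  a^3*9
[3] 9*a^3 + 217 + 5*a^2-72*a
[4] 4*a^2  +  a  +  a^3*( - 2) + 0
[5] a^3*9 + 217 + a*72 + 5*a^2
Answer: 3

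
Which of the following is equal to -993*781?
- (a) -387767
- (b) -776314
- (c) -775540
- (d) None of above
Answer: d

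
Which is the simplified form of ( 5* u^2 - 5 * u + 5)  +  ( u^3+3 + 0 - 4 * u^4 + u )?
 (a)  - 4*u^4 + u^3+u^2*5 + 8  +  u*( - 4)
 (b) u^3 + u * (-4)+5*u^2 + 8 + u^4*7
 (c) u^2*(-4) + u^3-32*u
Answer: a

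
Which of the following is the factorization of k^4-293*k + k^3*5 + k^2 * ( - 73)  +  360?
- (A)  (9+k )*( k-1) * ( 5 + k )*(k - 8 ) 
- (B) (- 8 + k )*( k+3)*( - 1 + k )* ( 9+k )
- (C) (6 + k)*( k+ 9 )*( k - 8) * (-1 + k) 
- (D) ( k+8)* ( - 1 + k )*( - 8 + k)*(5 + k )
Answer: A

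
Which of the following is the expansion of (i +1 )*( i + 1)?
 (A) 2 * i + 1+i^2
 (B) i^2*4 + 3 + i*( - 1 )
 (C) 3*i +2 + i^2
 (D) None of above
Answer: A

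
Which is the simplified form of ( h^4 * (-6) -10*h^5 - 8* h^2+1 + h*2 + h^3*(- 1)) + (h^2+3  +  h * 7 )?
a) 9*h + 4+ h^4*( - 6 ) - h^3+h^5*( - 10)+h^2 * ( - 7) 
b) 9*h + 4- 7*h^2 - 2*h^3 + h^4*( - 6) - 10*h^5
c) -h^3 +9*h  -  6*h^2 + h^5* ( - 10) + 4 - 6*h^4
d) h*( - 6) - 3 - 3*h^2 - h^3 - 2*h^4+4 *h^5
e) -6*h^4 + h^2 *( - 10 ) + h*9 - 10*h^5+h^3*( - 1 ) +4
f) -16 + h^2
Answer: a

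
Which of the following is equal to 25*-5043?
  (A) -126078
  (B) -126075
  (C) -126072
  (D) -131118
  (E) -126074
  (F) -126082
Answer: B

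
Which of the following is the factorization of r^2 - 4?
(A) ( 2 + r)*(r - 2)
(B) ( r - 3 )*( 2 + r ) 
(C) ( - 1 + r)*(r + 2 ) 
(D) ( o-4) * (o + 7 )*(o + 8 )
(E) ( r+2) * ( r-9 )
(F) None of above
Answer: A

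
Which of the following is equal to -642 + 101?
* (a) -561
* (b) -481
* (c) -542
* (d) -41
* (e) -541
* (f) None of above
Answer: e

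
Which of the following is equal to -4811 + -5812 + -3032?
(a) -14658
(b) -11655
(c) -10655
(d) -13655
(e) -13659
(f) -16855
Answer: d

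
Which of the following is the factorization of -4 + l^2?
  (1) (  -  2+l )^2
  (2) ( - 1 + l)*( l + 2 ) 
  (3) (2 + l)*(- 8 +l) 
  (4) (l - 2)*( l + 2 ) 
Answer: 4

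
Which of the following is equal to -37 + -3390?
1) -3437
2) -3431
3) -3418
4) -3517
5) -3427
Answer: 5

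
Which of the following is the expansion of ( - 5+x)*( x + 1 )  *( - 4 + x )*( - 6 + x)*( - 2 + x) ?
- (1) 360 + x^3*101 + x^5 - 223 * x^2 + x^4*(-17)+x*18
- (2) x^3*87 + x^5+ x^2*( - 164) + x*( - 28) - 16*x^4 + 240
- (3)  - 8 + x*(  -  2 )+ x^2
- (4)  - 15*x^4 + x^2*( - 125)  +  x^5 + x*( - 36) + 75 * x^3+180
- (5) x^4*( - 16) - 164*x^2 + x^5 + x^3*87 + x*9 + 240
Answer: 2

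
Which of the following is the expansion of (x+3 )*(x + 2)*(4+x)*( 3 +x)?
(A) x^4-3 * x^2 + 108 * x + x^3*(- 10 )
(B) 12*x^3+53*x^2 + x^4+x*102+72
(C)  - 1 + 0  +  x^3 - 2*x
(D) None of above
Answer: B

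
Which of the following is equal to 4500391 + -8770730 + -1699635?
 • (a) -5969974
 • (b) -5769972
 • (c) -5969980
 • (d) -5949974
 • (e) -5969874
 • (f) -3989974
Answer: a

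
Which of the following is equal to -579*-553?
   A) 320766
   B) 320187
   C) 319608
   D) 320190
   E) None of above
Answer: B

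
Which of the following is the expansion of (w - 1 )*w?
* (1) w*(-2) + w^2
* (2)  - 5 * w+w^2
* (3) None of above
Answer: 3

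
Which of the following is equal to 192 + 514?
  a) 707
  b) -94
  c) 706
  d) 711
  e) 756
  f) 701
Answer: c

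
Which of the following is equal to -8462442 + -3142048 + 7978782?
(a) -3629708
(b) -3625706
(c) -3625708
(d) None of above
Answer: c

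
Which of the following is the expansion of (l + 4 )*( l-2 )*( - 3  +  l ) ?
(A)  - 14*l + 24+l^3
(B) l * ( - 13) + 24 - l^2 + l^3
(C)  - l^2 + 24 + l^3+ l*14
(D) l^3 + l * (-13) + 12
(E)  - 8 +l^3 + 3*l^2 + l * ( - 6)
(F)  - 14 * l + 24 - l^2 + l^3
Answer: F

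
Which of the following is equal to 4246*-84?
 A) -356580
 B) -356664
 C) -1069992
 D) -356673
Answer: B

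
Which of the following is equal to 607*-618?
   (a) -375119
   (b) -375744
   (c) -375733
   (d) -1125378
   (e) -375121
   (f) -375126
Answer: f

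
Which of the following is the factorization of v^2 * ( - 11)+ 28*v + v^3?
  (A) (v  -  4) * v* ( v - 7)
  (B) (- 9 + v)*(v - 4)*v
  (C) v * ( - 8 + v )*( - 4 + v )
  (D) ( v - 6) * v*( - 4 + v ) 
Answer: A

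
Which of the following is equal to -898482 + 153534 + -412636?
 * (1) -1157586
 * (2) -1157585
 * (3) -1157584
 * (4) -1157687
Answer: 3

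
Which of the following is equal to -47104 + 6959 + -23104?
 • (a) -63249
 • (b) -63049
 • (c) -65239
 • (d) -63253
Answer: a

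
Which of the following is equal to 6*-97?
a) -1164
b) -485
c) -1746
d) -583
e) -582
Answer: e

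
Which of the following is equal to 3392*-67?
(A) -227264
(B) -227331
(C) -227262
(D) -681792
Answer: A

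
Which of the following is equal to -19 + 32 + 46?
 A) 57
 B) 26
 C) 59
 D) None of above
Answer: C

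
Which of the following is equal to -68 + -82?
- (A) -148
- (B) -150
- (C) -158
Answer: B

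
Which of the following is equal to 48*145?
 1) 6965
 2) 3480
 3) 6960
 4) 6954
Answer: 3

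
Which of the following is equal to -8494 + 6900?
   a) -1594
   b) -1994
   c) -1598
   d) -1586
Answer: a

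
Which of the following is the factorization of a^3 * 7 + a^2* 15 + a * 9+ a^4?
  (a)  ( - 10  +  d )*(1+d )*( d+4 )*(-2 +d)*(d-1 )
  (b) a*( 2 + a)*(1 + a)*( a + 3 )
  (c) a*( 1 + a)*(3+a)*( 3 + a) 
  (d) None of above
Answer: c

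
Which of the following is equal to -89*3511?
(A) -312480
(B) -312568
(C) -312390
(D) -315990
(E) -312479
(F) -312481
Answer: E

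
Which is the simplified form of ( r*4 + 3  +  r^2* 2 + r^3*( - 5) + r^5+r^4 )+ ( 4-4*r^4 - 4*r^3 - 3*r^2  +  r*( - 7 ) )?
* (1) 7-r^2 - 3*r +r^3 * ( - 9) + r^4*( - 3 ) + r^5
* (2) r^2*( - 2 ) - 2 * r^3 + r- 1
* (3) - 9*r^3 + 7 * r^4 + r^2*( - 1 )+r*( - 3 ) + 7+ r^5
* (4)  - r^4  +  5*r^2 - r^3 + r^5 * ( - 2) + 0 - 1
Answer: 1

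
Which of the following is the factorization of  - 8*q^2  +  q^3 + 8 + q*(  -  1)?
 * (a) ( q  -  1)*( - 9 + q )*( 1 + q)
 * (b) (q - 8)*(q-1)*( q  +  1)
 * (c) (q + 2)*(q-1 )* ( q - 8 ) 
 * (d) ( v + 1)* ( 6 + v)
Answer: b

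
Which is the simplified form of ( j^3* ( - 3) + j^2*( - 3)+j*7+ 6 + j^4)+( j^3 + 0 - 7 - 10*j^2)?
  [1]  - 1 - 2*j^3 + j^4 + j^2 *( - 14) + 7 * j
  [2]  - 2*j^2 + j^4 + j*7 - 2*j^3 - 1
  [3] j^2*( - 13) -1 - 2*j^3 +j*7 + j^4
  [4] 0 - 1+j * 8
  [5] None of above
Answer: 3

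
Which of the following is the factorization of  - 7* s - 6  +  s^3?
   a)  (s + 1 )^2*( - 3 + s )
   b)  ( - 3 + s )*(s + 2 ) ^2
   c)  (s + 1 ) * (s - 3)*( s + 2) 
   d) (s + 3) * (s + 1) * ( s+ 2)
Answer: c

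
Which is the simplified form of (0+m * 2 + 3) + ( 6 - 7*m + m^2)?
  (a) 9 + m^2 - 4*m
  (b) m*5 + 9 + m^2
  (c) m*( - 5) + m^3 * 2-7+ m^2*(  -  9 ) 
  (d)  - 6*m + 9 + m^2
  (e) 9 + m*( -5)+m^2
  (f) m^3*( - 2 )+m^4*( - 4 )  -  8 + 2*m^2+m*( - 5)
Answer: e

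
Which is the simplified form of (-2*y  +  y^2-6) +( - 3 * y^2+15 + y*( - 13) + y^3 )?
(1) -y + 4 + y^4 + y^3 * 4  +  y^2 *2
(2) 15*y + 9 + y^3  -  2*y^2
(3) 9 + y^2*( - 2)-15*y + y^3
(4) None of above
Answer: 3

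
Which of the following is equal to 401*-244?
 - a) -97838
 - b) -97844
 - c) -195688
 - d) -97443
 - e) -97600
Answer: b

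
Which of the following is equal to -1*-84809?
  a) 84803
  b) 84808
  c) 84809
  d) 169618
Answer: c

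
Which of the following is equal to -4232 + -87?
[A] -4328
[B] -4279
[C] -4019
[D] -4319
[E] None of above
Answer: D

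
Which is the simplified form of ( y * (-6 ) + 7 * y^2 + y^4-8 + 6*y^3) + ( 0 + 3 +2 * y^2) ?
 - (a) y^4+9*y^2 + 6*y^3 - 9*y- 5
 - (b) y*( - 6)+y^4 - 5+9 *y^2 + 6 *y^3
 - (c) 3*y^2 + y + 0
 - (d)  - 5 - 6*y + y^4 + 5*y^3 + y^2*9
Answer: b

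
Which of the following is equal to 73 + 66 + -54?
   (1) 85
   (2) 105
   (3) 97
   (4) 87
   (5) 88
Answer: 1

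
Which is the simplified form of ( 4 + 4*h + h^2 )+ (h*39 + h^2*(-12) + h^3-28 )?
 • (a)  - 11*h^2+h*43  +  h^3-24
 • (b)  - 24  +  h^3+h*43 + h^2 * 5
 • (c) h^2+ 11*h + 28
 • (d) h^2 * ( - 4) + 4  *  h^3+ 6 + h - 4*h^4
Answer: a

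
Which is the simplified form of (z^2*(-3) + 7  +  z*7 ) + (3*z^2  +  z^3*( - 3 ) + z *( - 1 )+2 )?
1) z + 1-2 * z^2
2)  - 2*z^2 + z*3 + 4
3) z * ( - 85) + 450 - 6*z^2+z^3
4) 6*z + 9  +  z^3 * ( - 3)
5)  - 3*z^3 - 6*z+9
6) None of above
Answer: 4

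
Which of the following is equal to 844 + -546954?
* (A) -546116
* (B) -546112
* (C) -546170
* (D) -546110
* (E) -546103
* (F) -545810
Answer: D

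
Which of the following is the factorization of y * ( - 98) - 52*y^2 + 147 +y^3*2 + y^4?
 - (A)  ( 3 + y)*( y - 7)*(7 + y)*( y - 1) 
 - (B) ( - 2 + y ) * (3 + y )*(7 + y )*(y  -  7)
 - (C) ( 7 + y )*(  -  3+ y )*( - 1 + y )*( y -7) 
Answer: A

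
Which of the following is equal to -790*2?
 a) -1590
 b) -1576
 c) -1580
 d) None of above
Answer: c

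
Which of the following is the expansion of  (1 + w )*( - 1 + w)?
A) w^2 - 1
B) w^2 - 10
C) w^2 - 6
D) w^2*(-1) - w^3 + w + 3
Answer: A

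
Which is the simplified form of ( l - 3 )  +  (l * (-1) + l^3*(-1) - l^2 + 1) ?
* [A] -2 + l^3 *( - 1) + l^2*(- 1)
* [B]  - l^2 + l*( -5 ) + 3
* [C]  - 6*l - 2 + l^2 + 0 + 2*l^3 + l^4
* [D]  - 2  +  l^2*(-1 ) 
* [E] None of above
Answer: A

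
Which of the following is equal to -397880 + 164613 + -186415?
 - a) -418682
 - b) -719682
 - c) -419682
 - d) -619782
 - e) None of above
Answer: c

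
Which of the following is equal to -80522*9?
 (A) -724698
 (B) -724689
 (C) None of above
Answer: A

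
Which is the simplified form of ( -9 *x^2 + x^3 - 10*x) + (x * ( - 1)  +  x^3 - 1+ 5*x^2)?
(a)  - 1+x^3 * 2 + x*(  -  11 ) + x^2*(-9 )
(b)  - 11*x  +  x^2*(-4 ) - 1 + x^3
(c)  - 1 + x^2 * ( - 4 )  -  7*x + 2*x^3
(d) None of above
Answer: d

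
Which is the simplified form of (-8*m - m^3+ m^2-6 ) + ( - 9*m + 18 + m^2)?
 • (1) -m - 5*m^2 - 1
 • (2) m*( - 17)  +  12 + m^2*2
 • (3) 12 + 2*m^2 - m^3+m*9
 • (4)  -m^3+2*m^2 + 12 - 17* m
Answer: 4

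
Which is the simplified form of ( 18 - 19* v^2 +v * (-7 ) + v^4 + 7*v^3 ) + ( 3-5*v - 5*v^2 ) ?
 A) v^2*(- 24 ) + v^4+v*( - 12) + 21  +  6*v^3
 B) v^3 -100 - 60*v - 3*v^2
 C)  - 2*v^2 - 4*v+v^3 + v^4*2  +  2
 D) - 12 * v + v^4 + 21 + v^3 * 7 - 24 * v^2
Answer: D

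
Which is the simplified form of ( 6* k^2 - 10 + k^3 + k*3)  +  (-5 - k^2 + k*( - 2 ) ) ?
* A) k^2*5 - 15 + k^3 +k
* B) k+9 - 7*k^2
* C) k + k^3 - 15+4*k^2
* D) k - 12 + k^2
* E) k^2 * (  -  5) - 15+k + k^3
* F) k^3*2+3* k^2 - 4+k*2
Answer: A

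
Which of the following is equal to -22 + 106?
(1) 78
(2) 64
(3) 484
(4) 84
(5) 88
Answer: 4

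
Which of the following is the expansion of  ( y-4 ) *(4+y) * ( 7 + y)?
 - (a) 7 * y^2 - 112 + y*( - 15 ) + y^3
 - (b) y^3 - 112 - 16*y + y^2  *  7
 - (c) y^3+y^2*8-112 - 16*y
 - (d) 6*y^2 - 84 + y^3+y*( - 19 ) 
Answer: b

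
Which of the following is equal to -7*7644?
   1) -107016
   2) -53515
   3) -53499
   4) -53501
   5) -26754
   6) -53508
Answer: 6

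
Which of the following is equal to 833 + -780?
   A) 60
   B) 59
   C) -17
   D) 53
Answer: D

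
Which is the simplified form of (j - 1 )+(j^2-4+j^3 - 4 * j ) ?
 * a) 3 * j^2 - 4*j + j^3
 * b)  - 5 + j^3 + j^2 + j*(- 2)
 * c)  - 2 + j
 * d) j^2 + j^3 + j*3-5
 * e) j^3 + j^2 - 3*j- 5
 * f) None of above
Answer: e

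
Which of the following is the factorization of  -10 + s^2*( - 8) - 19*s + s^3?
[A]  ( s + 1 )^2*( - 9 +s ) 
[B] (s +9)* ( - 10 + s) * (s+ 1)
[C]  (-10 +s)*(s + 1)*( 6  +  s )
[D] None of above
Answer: D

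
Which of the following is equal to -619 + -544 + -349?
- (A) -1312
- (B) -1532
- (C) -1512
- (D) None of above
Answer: C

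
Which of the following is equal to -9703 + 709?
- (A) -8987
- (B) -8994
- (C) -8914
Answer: B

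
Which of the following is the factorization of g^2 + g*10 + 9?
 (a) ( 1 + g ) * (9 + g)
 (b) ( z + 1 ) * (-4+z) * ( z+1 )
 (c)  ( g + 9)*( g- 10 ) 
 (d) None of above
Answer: a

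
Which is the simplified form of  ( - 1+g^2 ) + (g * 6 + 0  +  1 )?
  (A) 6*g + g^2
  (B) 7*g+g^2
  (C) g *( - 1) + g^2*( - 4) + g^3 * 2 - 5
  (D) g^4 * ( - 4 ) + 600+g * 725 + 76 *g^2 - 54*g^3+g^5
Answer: A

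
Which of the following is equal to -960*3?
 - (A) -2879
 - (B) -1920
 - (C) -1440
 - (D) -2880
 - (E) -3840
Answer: D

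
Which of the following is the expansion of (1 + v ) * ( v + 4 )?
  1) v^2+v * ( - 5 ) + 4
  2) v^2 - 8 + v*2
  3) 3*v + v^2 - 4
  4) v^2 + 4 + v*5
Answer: 4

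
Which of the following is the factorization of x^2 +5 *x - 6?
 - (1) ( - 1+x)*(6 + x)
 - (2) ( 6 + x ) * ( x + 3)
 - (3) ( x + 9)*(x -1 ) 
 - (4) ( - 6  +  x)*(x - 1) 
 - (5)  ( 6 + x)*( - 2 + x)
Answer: 1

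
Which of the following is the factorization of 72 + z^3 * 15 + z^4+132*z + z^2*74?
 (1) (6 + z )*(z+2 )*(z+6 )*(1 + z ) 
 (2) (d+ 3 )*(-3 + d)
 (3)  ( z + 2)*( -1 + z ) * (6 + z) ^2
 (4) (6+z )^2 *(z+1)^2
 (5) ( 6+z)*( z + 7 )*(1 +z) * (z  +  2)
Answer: 1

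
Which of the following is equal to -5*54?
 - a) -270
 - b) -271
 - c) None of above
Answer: a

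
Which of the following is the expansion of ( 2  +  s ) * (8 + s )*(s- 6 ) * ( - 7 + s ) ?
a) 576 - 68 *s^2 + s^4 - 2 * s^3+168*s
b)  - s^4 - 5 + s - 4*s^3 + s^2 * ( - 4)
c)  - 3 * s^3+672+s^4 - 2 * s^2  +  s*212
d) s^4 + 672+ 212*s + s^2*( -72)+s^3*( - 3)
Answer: d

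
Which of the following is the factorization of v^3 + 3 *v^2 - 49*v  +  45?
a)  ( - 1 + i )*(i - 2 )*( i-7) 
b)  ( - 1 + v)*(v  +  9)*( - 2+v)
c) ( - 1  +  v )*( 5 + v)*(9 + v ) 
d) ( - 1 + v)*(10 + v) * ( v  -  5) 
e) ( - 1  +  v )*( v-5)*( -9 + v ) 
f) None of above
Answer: f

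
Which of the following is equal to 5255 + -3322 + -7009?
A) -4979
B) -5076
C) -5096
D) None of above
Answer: B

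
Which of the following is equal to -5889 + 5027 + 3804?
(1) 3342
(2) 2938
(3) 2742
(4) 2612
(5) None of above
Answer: 5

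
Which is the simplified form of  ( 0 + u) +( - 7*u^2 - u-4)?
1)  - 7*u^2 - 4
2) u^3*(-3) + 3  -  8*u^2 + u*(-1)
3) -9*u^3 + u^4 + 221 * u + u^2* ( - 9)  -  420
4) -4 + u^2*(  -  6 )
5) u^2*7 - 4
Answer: 1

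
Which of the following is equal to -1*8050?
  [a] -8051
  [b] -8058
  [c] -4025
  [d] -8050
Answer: d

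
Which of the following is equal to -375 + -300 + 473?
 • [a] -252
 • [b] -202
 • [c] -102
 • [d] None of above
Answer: b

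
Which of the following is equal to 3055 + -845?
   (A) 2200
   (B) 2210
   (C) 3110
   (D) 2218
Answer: B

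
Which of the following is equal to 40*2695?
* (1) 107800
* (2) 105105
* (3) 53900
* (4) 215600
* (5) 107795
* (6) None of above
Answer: 1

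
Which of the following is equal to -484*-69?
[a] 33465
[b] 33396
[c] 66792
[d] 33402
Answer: b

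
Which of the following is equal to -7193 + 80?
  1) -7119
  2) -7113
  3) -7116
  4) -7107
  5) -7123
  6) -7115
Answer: 2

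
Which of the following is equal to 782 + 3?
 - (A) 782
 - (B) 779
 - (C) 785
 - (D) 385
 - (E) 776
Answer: C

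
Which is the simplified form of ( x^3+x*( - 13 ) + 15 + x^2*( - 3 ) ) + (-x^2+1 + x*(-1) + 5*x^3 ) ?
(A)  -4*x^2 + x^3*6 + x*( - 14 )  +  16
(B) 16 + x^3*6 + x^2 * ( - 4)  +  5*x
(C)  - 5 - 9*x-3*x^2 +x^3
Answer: A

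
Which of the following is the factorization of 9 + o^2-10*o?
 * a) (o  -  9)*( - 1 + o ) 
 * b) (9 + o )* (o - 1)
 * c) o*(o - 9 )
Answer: a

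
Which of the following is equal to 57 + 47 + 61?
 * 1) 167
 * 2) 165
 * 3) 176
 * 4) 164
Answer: 2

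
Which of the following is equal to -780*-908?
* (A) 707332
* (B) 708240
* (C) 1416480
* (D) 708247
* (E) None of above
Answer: B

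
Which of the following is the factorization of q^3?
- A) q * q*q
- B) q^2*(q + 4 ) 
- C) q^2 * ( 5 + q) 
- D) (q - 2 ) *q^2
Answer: A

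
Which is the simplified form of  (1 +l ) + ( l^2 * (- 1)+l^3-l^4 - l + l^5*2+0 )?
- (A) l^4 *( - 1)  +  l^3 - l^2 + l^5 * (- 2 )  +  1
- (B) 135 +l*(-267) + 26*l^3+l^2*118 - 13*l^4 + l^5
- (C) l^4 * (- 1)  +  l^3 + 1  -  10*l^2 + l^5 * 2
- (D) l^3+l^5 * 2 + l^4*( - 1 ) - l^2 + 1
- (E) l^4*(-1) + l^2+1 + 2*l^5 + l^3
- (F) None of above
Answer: D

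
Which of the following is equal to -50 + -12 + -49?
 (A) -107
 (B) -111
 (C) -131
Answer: B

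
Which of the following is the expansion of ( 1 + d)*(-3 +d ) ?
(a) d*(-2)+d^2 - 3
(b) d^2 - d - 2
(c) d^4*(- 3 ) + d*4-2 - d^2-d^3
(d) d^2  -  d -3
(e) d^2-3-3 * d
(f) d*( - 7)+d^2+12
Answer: a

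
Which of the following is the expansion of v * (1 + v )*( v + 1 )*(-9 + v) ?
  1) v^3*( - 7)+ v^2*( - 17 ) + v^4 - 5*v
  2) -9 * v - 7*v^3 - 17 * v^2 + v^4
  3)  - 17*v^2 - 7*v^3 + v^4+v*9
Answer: 2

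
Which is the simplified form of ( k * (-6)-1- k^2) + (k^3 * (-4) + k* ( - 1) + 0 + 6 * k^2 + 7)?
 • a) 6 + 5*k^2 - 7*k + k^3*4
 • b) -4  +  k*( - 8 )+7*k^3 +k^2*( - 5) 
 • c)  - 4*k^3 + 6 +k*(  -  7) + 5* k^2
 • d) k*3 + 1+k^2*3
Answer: c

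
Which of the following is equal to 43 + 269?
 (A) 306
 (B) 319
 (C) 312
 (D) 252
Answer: C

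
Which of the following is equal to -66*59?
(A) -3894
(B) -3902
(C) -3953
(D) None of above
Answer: A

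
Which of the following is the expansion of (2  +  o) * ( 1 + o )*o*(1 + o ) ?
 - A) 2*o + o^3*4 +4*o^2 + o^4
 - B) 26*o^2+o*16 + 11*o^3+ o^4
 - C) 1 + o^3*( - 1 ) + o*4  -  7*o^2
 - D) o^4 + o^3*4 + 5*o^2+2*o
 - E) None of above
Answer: D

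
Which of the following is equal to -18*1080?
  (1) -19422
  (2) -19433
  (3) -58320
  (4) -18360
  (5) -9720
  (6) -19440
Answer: 6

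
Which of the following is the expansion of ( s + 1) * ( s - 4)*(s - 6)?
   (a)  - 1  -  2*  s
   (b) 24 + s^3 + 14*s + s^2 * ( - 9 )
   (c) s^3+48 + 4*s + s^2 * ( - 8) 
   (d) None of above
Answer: b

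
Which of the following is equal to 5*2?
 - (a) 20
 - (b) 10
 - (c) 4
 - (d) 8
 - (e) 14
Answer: b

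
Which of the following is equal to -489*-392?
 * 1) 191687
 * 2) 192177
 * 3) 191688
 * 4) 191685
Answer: 3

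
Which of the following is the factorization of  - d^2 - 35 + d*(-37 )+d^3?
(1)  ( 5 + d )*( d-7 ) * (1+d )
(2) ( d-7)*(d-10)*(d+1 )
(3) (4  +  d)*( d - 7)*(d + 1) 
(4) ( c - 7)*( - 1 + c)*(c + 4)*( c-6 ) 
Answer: 1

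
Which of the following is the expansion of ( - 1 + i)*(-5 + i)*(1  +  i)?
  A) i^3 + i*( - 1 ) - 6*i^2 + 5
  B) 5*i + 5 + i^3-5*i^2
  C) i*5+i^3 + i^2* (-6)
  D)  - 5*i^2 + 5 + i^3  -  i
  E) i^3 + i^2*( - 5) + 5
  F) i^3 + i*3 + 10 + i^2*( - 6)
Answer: D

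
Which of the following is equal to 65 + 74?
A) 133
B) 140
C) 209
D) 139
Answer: D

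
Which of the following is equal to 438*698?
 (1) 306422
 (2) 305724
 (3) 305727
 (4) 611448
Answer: 2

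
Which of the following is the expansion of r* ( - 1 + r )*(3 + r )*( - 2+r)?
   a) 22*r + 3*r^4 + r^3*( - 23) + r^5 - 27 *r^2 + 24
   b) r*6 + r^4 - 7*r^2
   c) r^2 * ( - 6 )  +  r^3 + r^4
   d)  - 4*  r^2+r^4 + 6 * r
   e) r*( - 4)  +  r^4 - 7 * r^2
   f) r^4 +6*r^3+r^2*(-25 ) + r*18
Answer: b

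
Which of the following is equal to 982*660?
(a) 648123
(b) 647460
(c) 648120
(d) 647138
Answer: c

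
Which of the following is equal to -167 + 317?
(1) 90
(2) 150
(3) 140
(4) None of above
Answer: 2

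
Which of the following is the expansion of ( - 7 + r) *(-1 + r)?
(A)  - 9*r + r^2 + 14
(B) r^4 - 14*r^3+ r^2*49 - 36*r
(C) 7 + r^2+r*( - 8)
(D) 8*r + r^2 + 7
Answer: C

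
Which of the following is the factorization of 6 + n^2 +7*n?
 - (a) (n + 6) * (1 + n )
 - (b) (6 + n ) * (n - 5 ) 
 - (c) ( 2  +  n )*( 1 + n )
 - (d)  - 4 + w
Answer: a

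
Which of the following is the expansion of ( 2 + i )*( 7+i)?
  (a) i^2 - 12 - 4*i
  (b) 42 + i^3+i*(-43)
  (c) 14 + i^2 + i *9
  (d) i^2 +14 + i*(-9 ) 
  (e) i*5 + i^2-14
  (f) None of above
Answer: c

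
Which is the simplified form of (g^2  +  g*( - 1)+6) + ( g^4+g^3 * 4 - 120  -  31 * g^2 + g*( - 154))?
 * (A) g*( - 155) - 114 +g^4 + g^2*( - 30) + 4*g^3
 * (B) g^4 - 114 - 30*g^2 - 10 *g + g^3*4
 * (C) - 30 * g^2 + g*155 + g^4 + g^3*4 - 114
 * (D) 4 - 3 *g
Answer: A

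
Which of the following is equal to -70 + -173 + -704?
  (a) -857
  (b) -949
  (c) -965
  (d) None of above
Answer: d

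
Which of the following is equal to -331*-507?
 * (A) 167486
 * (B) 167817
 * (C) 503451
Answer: B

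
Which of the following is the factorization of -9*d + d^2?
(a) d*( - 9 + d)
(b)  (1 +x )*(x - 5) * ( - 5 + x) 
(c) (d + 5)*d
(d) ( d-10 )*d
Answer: a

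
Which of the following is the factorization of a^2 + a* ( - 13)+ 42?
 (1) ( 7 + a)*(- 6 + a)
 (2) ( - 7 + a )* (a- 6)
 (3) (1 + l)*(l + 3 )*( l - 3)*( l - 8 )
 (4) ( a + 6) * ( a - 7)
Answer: 2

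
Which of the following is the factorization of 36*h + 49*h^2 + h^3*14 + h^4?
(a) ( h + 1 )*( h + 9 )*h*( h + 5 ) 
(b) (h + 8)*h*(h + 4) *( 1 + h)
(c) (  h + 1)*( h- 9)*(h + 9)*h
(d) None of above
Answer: d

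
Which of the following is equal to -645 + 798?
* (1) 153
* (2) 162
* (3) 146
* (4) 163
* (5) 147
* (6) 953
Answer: 1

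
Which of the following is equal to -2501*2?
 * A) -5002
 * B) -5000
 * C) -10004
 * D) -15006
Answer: A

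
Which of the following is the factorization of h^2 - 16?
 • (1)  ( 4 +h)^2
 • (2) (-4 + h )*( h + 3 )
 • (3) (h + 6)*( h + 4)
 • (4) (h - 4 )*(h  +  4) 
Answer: 4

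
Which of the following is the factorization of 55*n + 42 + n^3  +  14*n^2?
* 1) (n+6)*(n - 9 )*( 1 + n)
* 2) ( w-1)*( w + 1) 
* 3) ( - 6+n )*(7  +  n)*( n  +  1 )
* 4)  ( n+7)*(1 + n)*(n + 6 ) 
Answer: 4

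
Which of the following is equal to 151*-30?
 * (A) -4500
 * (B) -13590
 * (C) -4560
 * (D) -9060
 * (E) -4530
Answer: E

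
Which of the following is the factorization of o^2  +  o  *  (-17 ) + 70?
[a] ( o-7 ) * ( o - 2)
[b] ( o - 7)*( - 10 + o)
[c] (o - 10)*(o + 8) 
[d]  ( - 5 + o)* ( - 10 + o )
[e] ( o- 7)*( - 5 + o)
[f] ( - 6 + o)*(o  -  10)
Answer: b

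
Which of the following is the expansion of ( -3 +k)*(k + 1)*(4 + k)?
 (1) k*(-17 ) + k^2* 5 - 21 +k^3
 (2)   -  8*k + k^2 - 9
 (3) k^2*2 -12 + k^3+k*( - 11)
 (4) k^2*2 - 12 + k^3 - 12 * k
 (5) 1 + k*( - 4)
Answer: 3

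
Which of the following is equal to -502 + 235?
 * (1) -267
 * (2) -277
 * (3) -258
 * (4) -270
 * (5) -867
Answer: 1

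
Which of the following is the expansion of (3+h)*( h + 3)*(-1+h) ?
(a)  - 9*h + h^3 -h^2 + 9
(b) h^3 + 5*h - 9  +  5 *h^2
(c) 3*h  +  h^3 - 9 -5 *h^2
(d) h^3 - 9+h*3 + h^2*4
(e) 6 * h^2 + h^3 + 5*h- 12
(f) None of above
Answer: f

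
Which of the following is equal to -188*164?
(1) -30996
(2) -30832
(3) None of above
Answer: 2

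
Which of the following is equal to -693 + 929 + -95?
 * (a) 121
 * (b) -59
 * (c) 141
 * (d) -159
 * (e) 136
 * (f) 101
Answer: c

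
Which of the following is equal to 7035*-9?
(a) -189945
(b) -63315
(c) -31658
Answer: b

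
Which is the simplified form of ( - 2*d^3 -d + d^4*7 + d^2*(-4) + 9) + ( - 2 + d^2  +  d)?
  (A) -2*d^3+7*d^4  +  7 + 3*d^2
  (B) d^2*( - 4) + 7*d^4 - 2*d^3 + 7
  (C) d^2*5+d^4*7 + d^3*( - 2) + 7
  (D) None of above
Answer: D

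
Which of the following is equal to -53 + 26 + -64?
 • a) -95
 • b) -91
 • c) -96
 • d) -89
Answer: b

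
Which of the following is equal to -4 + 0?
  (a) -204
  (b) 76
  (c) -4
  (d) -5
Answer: c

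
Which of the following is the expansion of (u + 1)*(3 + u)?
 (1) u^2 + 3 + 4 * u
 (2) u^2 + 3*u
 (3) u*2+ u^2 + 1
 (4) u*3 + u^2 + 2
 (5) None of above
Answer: 1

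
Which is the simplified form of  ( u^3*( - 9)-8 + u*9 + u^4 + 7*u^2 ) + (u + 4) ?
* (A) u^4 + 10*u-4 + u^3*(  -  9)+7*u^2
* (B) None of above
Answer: A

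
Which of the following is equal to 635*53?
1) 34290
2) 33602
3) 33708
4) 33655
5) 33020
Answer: 4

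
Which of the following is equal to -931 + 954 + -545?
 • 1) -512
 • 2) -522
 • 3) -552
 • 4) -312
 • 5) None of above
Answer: 2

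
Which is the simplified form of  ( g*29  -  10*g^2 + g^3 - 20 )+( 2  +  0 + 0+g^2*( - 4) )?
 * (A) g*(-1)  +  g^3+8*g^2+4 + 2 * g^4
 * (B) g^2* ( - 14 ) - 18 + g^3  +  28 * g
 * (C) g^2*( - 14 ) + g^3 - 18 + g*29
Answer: C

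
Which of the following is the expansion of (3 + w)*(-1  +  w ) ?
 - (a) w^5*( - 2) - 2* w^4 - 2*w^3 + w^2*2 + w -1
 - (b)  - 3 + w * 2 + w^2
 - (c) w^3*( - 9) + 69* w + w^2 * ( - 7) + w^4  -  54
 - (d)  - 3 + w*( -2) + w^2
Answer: b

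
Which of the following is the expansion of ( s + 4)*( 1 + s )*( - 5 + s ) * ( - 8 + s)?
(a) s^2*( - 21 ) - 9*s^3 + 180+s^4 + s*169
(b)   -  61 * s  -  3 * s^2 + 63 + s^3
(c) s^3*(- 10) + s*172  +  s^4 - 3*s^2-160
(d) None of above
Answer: d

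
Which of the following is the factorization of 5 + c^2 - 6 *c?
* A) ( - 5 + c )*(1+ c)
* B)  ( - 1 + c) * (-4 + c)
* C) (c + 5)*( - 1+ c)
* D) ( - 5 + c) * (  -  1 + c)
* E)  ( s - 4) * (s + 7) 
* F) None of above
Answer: D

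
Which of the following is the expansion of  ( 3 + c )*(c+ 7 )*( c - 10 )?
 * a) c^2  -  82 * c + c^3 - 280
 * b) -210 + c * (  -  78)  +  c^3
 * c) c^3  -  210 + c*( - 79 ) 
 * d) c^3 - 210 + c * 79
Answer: c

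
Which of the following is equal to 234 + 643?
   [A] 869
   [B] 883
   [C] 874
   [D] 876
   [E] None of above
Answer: E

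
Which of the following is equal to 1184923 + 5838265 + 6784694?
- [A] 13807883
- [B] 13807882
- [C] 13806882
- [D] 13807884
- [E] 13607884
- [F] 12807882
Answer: B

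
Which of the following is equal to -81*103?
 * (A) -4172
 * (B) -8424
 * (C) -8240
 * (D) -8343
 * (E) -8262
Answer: D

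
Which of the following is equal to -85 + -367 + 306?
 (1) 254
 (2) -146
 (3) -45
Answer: 2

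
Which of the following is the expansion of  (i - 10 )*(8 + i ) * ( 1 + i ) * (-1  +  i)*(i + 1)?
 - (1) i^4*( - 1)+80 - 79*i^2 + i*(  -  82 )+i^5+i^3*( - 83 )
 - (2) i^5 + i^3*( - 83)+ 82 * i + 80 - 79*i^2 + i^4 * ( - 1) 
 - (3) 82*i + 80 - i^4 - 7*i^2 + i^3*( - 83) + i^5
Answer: 2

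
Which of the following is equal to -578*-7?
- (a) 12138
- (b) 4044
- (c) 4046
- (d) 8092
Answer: c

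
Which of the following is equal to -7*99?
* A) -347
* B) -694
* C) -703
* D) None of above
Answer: D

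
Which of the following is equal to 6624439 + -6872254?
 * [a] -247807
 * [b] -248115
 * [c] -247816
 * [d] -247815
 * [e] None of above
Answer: d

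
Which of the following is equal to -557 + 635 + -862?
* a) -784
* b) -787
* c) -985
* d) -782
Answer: a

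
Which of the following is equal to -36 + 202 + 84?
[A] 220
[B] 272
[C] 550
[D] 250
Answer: D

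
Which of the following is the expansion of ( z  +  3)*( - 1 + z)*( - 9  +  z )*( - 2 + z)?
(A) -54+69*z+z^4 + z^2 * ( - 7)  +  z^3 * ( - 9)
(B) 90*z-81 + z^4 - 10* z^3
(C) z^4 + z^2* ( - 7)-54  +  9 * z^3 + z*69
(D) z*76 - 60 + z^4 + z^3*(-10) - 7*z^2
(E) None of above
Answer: A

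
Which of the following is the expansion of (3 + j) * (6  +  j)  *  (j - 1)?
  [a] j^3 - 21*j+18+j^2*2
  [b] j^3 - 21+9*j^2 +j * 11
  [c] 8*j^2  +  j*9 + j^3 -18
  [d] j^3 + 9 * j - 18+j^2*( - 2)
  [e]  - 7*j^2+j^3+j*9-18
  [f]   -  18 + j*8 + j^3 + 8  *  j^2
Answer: c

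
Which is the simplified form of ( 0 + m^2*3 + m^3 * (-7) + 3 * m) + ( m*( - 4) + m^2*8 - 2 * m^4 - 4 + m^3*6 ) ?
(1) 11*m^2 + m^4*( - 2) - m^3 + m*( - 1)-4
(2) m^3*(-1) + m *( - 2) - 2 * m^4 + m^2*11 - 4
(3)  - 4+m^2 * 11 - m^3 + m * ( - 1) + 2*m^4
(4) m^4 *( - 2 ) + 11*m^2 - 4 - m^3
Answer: 1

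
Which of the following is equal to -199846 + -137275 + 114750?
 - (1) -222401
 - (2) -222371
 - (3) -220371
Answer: 2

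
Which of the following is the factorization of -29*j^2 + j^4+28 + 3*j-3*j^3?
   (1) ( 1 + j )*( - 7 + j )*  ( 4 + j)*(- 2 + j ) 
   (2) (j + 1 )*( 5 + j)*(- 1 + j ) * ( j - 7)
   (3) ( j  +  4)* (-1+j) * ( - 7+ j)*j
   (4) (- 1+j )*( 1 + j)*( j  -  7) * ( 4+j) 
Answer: 4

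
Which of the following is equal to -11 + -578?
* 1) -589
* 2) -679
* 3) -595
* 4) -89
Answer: 1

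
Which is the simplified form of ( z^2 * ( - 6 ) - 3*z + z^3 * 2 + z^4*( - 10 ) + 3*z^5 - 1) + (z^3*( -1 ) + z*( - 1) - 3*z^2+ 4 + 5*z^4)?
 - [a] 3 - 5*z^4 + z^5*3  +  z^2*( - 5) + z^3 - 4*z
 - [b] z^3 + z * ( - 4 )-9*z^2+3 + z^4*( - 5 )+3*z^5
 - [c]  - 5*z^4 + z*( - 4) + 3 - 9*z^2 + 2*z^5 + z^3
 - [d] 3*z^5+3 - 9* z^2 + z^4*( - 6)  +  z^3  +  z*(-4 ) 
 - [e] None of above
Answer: b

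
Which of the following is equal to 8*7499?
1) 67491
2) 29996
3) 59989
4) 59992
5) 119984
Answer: 4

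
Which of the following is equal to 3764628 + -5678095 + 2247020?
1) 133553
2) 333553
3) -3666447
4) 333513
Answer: 2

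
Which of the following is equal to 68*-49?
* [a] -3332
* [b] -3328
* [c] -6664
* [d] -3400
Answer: a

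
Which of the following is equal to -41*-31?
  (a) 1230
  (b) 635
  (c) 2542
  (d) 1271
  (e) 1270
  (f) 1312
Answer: d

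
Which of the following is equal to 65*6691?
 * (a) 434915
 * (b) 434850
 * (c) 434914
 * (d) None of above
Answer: a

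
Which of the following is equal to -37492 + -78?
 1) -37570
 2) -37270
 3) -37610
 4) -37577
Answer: 1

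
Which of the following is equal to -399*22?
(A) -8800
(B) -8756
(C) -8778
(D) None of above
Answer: C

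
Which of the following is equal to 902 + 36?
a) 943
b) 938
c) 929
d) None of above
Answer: b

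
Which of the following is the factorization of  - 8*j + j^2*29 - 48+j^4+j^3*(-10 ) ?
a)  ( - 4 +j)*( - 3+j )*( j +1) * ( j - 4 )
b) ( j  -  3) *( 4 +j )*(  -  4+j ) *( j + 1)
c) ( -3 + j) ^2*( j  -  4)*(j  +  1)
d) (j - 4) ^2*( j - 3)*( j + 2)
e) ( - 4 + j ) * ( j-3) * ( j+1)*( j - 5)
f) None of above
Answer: a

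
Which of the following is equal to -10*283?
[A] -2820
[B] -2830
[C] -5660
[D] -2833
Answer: B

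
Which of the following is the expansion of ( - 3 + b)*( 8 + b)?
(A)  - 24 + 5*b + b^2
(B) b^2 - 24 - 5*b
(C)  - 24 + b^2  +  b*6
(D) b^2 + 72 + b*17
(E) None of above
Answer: A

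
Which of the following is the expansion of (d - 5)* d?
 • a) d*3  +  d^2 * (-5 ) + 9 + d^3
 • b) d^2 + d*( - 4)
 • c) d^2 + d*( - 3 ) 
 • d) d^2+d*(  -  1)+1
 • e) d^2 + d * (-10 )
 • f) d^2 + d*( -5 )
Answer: f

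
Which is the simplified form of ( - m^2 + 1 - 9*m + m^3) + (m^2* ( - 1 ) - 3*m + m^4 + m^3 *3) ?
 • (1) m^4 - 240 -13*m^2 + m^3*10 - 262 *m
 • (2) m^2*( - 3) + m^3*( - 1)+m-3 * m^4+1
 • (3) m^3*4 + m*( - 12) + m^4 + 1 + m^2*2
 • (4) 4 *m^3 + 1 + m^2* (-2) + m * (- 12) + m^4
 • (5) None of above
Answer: 4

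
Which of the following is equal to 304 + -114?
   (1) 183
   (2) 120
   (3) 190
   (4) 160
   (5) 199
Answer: 3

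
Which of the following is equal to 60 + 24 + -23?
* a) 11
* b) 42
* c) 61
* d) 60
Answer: c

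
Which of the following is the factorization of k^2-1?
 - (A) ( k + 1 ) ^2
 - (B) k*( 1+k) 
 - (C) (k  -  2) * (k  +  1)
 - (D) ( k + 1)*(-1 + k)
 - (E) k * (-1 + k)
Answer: D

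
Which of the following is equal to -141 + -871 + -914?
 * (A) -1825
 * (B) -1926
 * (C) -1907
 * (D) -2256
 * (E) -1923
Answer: B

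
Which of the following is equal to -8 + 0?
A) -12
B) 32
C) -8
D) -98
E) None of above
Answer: C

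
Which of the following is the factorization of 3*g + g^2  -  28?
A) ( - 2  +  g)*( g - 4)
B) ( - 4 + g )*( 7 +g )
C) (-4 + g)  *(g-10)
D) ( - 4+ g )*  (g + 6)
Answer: B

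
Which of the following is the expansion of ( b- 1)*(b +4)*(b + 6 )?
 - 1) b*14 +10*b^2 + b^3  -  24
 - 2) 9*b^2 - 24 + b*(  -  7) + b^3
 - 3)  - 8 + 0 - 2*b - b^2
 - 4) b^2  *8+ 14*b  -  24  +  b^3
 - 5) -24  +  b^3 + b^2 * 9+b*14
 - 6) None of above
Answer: 5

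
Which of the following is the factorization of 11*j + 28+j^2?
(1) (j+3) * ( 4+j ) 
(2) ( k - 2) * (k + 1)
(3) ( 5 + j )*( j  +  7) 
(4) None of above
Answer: 4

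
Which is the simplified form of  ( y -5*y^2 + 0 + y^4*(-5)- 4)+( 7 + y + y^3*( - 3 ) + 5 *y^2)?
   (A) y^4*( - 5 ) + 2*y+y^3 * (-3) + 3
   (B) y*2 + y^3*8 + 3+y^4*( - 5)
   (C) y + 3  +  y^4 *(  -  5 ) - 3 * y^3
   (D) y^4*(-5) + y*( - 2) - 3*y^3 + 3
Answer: A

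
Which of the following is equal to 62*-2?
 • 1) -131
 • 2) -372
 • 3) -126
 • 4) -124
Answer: 4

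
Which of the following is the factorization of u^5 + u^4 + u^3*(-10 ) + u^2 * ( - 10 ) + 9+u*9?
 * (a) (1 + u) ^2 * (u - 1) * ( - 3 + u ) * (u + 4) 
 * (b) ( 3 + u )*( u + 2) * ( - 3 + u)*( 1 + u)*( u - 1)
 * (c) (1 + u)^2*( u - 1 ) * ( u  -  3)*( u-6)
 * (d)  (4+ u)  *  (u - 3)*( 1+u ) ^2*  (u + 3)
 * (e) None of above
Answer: e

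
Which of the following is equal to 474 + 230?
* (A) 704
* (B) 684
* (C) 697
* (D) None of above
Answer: A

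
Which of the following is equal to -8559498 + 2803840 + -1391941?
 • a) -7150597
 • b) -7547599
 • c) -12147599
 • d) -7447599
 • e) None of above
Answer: e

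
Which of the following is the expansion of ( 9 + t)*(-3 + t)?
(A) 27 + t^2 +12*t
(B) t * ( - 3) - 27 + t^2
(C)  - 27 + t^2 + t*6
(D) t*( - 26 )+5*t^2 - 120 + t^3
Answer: C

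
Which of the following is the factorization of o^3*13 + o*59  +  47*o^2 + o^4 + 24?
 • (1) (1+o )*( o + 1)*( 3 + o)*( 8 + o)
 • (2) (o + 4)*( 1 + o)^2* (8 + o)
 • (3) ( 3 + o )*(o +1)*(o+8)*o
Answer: 1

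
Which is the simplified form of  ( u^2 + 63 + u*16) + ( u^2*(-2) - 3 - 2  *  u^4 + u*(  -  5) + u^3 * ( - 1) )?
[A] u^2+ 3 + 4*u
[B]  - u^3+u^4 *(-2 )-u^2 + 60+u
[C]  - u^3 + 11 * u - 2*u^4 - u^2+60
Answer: C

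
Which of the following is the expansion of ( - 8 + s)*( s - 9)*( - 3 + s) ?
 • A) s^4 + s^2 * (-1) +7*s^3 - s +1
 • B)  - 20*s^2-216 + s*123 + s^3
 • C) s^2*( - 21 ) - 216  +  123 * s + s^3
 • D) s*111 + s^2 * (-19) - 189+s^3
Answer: B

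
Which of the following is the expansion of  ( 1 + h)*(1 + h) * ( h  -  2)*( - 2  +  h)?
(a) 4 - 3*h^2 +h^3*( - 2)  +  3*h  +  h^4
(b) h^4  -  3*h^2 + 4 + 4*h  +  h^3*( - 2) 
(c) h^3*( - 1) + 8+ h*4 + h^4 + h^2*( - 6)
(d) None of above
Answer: b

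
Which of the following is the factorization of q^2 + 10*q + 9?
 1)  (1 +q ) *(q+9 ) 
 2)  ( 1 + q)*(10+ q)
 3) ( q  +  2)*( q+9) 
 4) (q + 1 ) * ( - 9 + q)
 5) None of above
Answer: 1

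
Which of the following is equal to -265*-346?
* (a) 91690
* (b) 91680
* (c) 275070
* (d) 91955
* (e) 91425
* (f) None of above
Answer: a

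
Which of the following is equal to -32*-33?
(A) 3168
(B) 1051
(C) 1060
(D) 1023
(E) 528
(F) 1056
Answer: F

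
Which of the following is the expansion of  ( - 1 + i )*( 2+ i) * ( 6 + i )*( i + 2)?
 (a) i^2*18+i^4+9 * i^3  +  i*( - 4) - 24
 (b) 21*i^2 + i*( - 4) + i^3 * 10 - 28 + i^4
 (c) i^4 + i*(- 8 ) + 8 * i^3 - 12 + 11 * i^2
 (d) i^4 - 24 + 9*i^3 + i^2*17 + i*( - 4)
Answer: a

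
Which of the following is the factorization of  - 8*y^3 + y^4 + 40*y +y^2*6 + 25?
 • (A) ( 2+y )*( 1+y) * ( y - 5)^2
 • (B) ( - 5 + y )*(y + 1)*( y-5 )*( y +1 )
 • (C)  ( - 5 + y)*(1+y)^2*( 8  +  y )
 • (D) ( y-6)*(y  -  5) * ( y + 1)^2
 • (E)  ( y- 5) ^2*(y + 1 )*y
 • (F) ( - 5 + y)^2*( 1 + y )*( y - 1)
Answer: B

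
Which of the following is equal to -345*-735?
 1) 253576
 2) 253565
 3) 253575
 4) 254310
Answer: 3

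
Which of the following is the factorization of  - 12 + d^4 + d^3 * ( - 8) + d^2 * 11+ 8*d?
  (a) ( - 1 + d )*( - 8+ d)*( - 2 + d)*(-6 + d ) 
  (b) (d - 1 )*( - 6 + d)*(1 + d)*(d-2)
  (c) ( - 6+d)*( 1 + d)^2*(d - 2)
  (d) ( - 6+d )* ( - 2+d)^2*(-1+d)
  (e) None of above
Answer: b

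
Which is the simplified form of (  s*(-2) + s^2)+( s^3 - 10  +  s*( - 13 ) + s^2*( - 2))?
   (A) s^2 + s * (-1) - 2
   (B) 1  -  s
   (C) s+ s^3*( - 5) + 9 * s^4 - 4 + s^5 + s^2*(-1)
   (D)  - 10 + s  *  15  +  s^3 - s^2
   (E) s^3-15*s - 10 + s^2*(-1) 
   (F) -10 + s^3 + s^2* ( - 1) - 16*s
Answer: E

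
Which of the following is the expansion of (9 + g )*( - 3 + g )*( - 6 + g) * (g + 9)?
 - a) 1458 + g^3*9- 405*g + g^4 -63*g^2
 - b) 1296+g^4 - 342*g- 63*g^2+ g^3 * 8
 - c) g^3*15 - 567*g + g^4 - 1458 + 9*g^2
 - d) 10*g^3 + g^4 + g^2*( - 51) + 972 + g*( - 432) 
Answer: a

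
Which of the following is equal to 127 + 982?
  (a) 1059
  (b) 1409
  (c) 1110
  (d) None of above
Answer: d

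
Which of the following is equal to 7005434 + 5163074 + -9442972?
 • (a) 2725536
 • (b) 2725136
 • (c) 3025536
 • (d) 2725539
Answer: a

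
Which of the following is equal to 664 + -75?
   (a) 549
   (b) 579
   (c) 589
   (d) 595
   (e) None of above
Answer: c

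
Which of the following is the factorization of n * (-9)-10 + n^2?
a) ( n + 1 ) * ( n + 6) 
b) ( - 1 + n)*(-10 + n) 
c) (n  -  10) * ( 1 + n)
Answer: c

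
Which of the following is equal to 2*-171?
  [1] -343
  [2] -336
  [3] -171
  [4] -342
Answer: 4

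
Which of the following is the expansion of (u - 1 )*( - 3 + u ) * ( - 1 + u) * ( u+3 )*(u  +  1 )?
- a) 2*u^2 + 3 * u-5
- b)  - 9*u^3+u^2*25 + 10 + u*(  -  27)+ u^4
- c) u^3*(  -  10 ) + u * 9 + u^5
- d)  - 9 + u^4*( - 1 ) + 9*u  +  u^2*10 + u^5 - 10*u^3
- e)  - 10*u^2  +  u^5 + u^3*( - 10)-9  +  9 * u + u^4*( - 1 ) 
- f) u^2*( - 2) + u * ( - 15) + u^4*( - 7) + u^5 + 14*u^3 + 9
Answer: d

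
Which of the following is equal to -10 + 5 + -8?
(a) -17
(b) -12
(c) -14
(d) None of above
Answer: d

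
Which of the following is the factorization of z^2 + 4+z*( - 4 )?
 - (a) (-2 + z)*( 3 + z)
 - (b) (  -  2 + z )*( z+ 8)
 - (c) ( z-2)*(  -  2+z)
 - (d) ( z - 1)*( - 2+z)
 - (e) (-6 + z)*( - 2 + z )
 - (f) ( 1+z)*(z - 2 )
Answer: c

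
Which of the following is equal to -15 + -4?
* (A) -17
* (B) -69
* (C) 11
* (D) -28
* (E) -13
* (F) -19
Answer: F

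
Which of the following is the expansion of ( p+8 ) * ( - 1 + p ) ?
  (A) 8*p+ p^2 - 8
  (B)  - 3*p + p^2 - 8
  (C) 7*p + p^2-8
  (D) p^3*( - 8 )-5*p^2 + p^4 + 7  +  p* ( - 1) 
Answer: C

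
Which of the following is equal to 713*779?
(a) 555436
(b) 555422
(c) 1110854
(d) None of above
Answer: d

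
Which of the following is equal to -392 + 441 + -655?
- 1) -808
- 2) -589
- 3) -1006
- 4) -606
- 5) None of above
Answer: 4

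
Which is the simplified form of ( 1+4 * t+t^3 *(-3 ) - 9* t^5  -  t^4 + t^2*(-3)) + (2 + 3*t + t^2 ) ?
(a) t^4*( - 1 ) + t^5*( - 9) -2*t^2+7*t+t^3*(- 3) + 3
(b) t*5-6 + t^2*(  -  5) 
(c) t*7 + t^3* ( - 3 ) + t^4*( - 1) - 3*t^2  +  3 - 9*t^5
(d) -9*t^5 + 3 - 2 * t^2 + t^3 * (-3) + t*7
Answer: a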